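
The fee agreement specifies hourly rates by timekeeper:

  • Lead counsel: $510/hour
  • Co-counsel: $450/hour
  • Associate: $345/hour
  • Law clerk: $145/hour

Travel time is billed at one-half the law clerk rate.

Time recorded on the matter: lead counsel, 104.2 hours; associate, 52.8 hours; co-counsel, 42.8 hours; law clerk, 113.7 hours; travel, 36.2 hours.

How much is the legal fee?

Lead counsel: 104.2 × $510 = $53,142.00
Co-counsel: 42.8 × $450 = $19,260.00
Associate: 52.8 × $345 = $18,216.00
Law clerk: 113.7 × $145 = $16,486.50
Subtotal: $53,142.00 + $19,260.00 + $18,216.00 + $16,486.50 = $107,104.50
Travel: 36.2 × ($145 ÷ 2) = 36.2 × $72.50 = $2,624.50
Total: $107,104.50 + $2,624.50 = $109,729.00

$109,729.00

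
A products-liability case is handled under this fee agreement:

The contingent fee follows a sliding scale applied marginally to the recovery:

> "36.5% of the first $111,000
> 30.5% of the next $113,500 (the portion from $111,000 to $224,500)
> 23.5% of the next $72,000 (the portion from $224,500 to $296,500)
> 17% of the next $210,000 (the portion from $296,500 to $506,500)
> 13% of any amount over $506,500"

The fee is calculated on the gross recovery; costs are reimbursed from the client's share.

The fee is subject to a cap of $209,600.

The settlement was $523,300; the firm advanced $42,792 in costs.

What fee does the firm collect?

Fee base is the gross recovery, $523,300; costs are reimbursed separately.
First $111,000 at 36.5% = $40,515.00
Next $113,500 at 30.5% = $34,617.50
Next $72,000 at 23.5% = $16,920.00
Next $210,000 at 17% = $35,700.00
Remaining $16,800 at 13% = $2,184.00
Fee: $40,515.00 + $34,617.50 + $16,920.00 + $35,700.00 + $2,184.00 = $129,936.50
$129,936.50 is under the $209,600 cap.

$129,936.50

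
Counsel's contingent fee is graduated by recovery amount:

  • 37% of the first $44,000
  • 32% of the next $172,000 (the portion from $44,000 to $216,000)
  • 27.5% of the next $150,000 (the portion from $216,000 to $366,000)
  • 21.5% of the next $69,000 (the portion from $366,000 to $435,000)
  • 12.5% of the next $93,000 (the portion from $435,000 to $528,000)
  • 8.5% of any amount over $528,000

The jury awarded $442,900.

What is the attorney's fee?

First $44,000 at 37% = $16,280.00
Next $172,000 at 32% = $55,040.00
Next $150,000 at 27.5% = $41,250.00
Next $69,000 at 21.5% = $14,835.00
Remaining $7,900 at 12.5% = $987.50
Fee: $16,280.00 + $55,040.00 + $41,250.00 + $14,835.00 + $987.50 = $128,392.50

$128,392.50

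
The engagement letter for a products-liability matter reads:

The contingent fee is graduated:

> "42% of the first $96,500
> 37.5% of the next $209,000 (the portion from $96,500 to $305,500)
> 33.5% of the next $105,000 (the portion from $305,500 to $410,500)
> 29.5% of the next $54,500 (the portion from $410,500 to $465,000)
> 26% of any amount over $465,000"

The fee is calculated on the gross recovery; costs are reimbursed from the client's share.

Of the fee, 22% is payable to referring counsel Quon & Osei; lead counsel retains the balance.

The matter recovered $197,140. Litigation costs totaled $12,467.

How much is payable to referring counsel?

Fee base is the gross recovery, $197,140; costs are reimbursed separately.
First $96,500 at 42% = $40,530.00
Remaining $100,640 at 37.5% = $37,740.00
Fee: $40,530.00 + $37,740.00 = $78,270.00
Referral share: 22% of $78,270.00 = $17,219.40; lead counsel retains $78,270.00 − $17,219.40 = $61,050.60.

$17,219.40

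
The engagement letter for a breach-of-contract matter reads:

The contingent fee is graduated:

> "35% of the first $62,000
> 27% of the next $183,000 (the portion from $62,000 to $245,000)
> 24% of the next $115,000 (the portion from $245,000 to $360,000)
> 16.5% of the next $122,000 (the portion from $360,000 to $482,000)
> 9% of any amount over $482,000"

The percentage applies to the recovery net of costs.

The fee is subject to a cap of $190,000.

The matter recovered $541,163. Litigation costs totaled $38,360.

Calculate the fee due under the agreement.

Fee base (net of costs): $541,163 − $38,360 = $502,803
First $62,000 at 35% = $21,700.00
Next $183,000 at 27% = $49,410.00
Next $115,000 at 24% = $27,600.00
Next $122,000 at 16.5% = $20,130.00
Remaining $20,803 at 9% = $1,872.27
Fee: $21,700.00 + $49,410.00 + $27,600.00 + $20,130.00 + $1,872.27 = $120,712.27
$120,712.27 is under the $190,000 cap.

$120,712.27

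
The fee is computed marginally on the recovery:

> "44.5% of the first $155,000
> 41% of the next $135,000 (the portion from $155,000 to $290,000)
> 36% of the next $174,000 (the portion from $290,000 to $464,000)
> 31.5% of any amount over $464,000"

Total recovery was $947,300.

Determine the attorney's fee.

$339,204.50

First $155,000 at 44.5% = $68,975.00
Next $135,000 at 41% = $55,350.00
Next $174,000 at 36% = $62,640.00
Remaining $483,300 at 31.5% = $152,239.50
Fee: $68,975.00 + $55,350.00 + $62,640.00 + $152,239.50 = $339,204.50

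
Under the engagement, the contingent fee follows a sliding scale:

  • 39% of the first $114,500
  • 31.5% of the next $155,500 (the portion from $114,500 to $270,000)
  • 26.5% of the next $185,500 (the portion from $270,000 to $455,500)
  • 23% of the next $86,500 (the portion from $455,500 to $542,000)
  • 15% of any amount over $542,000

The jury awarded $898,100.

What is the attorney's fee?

First $114,500 at 39% = $44,655.00
Next $155,500 at 31.5% = $48,982.50
Next $185,500 at 26.5% = $49,157.50
Next $86,500 at 23% = $19,895.00
Remaining $356,100 at 15% = $53,415.00
Fee: $44,655.00 + $48,982.50 + $49,157.50 + $19,895.00 + $53,415.00 = $216,105.00

$216,105.00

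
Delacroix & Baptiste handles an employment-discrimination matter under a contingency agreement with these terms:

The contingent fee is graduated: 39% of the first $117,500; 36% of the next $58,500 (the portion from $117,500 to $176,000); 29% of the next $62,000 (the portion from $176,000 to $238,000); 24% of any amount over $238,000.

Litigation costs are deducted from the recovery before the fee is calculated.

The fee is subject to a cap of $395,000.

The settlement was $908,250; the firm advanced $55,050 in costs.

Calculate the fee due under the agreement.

$232,513.00

Fee base (net of costs): $908,250 − $55,050 = $853,200
First $117,500 at 39% = $45,825.00
Next $58,500 at 36% = $21,060.00
Next $62,000 at 29% = $17,980.00
Remaining $615,200 at 24% = $147,648.00
Fee: $45,825.00 + $21,060.00 + $17,980.00 + $147,648.00 = $232,513.00
$232,513.00 is under the $395,000 cap.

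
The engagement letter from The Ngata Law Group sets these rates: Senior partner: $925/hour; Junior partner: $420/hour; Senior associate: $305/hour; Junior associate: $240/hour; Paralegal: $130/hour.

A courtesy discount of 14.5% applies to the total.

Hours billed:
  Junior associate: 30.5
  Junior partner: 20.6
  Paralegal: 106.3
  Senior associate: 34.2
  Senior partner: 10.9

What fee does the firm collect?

Senior partner: 10.9 × $925 = $10,082.50
Junior partner: 20.6 × $420 = $8,652.00
Senior associate: 34.2 × $305 = $10,431.00
Junior associate: 30.5 × $240 = $7,320.00
Paralegal: 106.3 × $130 = $13,819.00
Subtotal: $50,304.50
Less 14.5% discount: −$7,294.15
Total: $50,304.50 − $7,294.15 = $43,010.35

$43,010.35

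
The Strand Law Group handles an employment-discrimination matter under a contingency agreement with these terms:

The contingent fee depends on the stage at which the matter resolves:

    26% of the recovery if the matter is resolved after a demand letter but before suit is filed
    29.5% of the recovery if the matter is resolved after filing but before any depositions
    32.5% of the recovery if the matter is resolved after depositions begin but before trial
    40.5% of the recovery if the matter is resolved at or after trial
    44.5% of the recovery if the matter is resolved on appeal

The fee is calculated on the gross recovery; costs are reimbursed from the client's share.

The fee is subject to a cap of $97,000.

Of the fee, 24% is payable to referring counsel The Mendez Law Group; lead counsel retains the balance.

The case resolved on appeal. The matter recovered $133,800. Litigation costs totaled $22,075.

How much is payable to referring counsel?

Fee base is the gross recovery, $133,800; costs are reimbursed separately.
The matter resolved on appeal, so the 44.5% rate applies.
$133,800 × 44.5% = $59,541.00
$59,541.00 is under the $97,000 cap.
Referral share: 24% of $59,541.00 = $14,289.84; lead counsel retains $59,541.00 − $14,289.84 = $45,251.16.

$14,289.84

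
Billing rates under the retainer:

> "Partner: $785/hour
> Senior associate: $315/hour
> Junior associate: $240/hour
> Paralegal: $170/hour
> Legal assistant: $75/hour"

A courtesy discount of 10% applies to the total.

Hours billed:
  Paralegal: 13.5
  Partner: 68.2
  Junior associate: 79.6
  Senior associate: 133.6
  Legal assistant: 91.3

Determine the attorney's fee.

Partner: 68.2 × $785 = $53,537.00
Senior associate: 133.6 × $315 = $42,084.00
Junior associate: 79.6 × $240 = $19,104.00
Paralegal: 13.5 × $170 = $2,295.00
Legal assistant: 91.3 × $75 = $6,847.50
Subtotal: $123,867.50
Less 10% discount: −$12,386.75
Total: $123,867.50 − $12,386.75 = $111,480.75

$111,480.75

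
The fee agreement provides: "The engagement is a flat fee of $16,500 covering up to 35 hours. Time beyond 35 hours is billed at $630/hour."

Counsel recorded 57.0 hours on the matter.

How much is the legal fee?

$30,360.00

Flat fee: $16,500.00
Excess hours: 57.0 − 35 = 22.0
Overrun: 22.0 × $630 = $13,860.00
Total: $16,500.00 + $13,860.00 = $30,360.00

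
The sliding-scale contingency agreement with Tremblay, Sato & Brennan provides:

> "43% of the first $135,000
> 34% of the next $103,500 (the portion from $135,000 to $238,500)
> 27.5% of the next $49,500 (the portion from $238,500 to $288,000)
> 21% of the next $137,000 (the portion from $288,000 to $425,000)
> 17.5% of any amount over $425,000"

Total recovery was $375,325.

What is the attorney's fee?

First $135,000 at 43% = $58,050.00
Next $103,500 at 34% = $35,190.00
Next $49,500 at 27.5% = $13,612.50
Remaining $87,325 at 21% = $18,338.25
Fee: $58,050.00 + $35,190.00 + $13,612.50 + $18,338.25 = $125,190.75

$125,190.75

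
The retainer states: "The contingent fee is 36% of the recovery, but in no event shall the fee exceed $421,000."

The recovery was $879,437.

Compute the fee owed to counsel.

$316,597.32

36% of $879,437 = $316,597.32
That is under the $421,000 cap.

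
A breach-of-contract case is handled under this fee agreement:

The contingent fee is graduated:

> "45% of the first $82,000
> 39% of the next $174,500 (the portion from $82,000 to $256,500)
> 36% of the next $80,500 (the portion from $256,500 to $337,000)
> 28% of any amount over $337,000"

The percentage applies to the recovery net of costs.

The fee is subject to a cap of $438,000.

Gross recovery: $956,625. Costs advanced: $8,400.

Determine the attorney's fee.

Fee base (net of costs): $956,625 − $8,400 = $948,225
First $82,000 at 45% = $36,900.00
Next $174,500 at 39% = $68,055.00
Next $80,500 at 36% = $28,980.00
Remaining $611,225 at 28% = $171,143.00
Fee: $36,900.00 + $68,055.00 + $28,980.00 + $171,143.00 = $305,078.00
$305,078.00 is under the $438,000 cap.

$305,078.00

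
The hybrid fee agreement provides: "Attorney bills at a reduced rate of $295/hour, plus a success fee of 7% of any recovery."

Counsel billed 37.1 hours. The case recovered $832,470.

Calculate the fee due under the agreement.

$69,217.40

Hourly: 37.1 × $295 = $10,944.50
Success fee: 7% of $832,470 = $58,272.90
Total: $10,944.50 + $58,272.90 = $69,217.40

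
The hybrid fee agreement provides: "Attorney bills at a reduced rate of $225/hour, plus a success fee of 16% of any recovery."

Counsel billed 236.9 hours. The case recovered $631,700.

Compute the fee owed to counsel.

$154,374.50

Hourly: 236.9 × $225 = $53,302.50
Success fee: 16% of $631,700 = $101,072.00
Total: $53,302.50 + $101,072.00 = $154,374.50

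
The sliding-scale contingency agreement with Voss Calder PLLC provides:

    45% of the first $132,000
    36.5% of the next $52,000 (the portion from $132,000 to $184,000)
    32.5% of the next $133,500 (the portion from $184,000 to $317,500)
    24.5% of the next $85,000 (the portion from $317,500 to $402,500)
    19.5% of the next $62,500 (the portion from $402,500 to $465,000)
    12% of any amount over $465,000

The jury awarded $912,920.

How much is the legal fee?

$208,530.40

First $132,000 at 45% = $59,400.00
Next $52,000 at 36.5% = $18,980.00
Next $133,500 at 32.5% = $43,387.50
Next $85,000 at 24.5% = $20,825.00
Next $62,500 at 19.5% = $12,187.50
Remaining $447,920 at 12% = $53,750.40
Fee: $59,400.00 + $18,980.00 + $43,387.50 + $20,825.00 + $12,187.50 + $53,750.40 = $208,530.40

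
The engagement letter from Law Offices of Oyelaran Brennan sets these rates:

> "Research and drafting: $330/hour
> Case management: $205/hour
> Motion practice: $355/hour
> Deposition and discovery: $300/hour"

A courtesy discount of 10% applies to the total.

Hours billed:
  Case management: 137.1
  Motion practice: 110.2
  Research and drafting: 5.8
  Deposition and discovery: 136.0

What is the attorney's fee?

$98,946.45

Research and drafting: 5.8 × $330 = $1,914.00
Case management: 137.1 × $205 = $28,105.50
Motion practice: 110.2 × $355 = $39,121.00
Deposition and discovery: 136.0 × $300 = $40,800.00
Subtotal: $109,940.50
Less 10% discount: −$10,994.05
Total: $109,940.50 − $10,994.05 = $98,946.45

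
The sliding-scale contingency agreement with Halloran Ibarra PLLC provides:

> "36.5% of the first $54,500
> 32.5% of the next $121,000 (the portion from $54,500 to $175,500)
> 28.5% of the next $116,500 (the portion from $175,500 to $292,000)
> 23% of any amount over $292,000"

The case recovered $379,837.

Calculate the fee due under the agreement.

$112,622.51

First $54,500 at 36.5% = $19,892.50
Next $121,000 at 32.5% = $39,325.00
Next $116,500 at 28.5% = $33,202.50
Remaining $87,837 at 23% = $20,202.51
Fee: $19,892.50 + $39,325.00 + $33,202.50 + $20,202.51 = $112,622.51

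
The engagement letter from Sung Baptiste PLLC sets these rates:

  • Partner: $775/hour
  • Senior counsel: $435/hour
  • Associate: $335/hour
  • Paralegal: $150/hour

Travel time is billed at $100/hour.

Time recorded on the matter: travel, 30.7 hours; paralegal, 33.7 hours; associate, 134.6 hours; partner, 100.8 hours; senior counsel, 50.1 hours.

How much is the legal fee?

$153,129.50

Partner: 100.8 × $775 = $78,120.00
Senior counsel: 50.1 × $435 = $21,793.50
Associate: 134.6 × $335 = $45,091.00
Paralegal: 33.7 × $150 = $5,055.00
Subtotal: $78,120.00 + $21,793.50 + $45,091.00 + $5,055.00 = $150,059.50
Travel: 30.7 × $100 = $3,070.00
Total: $150,059.50 + $3,070.00 = $153,129.50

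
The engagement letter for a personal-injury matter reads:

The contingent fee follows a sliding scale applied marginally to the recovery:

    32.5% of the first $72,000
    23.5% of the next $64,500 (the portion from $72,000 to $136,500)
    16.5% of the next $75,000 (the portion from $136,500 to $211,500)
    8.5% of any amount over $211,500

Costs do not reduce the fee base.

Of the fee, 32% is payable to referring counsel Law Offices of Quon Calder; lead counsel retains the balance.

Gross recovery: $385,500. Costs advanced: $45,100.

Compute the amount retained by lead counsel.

$44,691.30

Fee base is the gross recovery, $385,500; costs are reimbursed separately.
First $72,000 at 32.5% = $23,400.00
Next $64,500 at 23.5% = $15,157.50
Next $75,000 at 16.5% = $12,375.00
Remaining $174,000 at 8.5% = $14,790.00
Fee: $23,400.00 + $15,157.50 + $12,375.00 + $14,790.00 = $65,722.50
Referral share: 32% of $65,722.50 = $21,031.20; lead counsel retains $65,722.50 − $21,031.20 = $44,691.30.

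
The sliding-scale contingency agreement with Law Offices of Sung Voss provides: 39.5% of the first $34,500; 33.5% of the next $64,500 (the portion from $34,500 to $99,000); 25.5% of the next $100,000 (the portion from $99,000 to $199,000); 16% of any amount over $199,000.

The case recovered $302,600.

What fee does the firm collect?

First $34,500 at 39.5% = $13,627.50
Next $64,500 at 33.5% = $21,607.50
Next $100,000 at 25.5% = $25,500.00
Remaining $103,600 at 16% = $16,576.00
Fee: $13,627.50 + $21,607.50 + $25,500.00 + $16,576.00 = $77,311.00

$77,311.00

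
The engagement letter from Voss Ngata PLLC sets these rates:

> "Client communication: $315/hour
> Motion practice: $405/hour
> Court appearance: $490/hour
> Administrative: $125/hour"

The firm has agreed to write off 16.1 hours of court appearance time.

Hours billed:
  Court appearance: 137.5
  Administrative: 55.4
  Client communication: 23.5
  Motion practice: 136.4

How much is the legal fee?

Client communication: 23.5 × $315 = $7,402.50
Motion practice: 136.4 × $405 = $55,242.00
Court appearance: 137.5 × $490 = $67,375.00
Administrative: 55.4 × $125 = $6,925.00
Subtotal: $136,944.50
Write-off: 16.1 × $490 = $7,889.00
Total: $136,944.50 − $7,889.00 = $129,055.50

$129,055.50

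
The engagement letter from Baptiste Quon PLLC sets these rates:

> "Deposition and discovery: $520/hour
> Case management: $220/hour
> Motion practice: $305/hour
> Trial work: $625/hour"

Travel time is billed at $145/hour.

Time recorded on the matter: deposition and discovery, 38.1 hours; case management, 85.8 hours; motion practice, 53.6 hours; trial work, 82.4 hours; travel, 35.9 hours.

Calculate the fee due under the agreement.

Deposition and discovery: 38.1 × $520 = $19,812.00
Case management: 85.8 × $220 = $18,876.00
Motion practice: 53.6 × $305 = $16,348.00
Trial work: 82.4 × $625 = $51,500.00
Subtotal: $19,812.00 + $18,876.00 + $16,348.00 + $51,500.00 = $106,536.00
Travel: 35.9 × $145 = $5,205.50
Total: $106,536.00 + $5,205.50 = $111,741.50

$111,741.50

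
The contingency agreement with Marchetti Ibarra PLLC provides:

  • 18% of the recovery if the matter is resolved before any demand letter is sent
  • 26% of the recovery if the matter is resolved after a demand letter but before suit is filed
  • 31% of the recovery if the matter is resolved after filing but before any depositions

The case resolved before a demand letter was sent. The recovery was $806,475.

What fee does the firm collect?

The matter resolved before a demand letter was sent, so the 18% rate applies.
$806,475 × 18% = $145,165.50

$145,165.50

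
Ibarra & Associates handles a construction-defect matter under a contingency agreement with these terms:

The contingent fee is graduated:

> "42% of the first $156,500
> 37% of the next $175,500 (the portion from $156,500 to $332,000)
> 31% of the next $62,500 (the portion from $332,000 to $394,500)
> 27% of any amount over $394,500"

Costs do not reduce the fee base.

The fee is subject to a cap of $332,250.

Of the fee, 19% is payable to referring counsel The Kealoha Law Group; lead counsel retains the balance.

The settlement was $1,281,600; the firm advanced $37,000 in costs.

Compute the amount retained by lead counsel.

$269,122.50

Fee base is the gross recovery, $1,281,600; costs are reimbursed separately.
First $156,500 at 42% = $65,730.00
Next $175,500 at 37% = $64,935.00
Next $62,500 at 31% = $19,375.00
Remaining $887,100 at 27% = $239,517.00
Fee: $65,730.00 + $64,935.00 + $19,375.00 + $239,517.00 = $389,557.00
$389,557.00 exceeds the $332,250 cap, so the fee is capped at $332,250.00.
Referral share: 19% of $332,250.00 = $63,127.50; lead counsel retains $332,250.00 − $63,127.50 = $269,122.50.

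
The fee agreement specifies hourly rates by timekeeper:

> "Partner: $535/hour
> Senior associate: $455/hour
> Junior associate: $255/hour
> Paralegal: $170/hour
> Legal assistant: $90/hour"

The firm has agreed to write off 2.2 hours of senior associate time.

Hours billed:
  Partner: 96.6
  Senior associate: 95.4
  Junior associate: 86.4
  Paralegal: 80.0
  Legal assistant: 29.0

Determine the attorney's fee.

Partner: 96.6 × $535 = $51,681.00
Senior associate: 95.4 × $455 = $43,407.00
Junior associate: 86.4 × $255 = $22,032.00
Paralegal: 80.0 × $170 = $13,600.00
Legal assistant: 29.0 × $90 = $2,610.00
Subtotal: $133,330.00
Write-off: 2.2 × $455 = $1,001.00
Total: $133,330.00 − $1,001.00 = $132,329.00

$132,329.00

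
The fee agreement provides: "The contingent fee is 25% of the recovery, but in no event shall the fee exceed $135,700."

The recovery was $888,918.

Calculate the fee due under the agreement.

25% of $888,918 = $222,229.50
That exceeds the $135,700 cap, so the fee is capped at $135,700.

$135,700.00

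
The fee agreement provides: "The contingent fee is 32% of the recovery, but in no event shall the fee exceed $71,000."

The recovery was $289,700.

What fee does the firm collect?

$71,000.00

32% of $289,700 = $92,704.00
That exceeds the $71,000 cap, so the fee is capped at $71,000.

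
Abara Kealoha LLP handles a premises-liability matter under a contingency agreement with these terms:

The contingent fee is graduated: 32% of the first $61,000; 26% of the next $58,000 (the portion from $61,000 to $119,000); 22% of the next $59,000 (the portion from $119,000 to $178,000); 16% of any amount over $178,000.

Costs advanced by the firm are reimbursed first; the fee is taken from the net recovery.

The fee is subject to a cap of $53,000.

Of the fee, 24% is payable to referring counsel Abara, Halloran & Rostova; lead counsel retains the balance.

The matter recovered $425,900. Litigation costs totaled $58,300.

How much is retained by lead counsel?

$40,280.00

Fee base (net of costs): $425,900 − $58,300 = $367,600
First $61,000 at 32% = $19,520.00
Next $58,000 at 26% = $15,080.00
Next $59,000 at 22% = $12,980.00
Remaining $189,600 at 16% = $30,336.00
Fee: $19,520.00 + $15,080.00 + $12,980.00 + $30,336.00 = $77,916.00
$77,916.00 exceeds the $53,000 cap, so the fee is capped at $53,000.00.
Referral share: 24% of $53,000.00 = $12,720.00; lead counsel retains $53,000.00 − $12,720.00 = $40,280.00.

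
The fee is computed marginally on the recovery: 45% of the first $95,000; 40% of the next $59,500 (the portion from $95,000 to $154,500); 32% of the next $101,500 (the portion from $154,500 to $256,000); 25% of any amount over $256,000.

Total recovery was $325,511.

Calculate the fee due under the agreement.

First $95,000 at 45% = $42,750.00
Next $59,500 at 40% = $23,800.00
Next $101,500 at 32% = $32,480.00
Remaining $69,511 at 25% = $17,377.75
Fee: $42,750.00 + $23,800.00 + $32,480.00 + $17,377.75 = $116,407.75

$116,407.75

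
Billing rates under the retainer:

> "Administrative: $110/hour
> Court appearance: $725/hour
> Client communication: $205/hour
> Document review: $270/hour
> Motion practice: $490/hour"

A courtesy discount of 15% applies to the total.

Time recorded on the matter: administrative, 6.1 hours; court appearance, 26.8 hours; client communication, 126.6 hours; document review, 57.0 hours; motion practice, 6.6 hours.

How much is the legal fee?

Administrative: 6.1 × $110 = $671.00
Court appearance: 26.8 × $725 = $19,430.00
Client communication: 126.6 × $205 = $25,953.00
Document review: 57.0 × $270 = $15,390.00
Motion practice: 6.6 × $490 = $3,234.00
Subtotal: $64,678.00
Less 15% discount: −$9,701.70
Total: $64,678.00 − $9,701.70 = $54,976.30

$54,976.30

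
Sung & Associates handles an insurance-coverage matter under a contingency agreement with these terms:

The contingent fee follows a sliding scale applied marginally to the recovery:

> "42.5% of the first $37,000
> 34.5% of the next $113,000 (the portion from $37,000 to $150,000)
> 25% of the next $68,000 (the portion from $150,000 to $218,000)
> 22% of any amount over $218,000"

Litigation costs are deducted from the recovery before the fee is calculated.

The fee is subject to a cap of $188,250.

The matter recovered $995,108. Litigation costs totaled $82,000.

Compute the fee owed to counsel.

Fee base (net of costs): $995,108 − $82,000 = $913,108
First $37,000 at 42.5% = $15,725.00
Next $113,000 at 34.5% = $38,985.00
Next $68,000 at 25% = $17,000.00
Remaining $695,108 at 22% = $152,923.76
Fee: $15,725.00 + $38,985.00 + $17,000.00 + $152,923.76 = $224,633.76
$224,633.76 exceeds the $188,250 cap, so the fee is capped at $188,250.00.

$188,250.00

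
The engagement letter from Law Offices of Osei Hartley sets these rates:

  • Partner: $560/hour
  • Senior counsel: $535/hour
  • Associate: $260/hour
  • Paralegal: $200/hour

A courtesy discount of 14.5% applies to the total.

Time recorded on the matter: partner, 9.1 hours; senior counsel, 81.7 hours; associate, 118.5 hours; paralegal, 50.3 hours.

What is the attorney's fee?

$76,672.55

Partner: 9.1 × $560 = $5,096.00
Senior counsel: 81.7 × $535 = $43,709.50
Associate: 118.5 × $260 = $30,810.00
Paralegal: 50.3 × $200 = $10,060.00
Subtotal: $89,675.50
Less 14.5% discount: −$13,002.95
Total: $89,675.50 − $13,002.95 = $76,672.55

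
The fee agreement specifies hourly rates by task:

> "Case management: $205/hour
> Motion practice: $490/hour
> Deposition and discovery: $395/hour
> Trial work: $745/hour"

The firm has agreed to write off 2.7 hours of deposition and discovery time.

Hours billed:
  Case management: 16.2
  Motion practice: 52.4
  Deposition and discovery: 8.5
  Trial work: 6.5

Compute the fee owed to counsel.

Case management: 16.2 × $205 = $3,321.00
Motion practice: 52.4 × $490 = $25,676.00
Deposition and discovery: 8.5 × $395 = $3,357.50
Trial work: 6.5 × $745 = $4,842.50
Subtotal: $37,197.00
Write-off: 2.7 × $395 = $1,066.50
Total: $37,197.00 − $1,066.50 = $36,130.50

$36,130.50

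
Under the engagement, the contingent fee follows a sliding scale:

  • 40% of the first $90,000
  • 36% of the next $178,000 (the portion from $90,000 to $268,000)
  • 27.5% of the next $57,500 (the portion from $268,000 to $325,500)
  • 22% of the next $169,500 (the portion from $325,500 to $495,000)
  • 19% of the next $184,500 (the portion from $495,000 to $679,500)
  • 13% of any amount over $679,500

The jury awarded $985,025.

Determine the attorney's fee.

$227,955.75

First $90,000 at 40% = $36,000.00
Next $178,000 at 36% = $64,080.00
Next $57,500 at 27.5% = $15,812.50
Next $169,500 at 22% = $37,290.00
Next $184,500 at 19% = $35,055.00
Remaining $305,525 at 13% = $39,718.25
Fee: $36,000.00 + $64,080.00 + $15,812.50 + $37,290.00 + $35,055.00 + $39,718.25 = $227,955.75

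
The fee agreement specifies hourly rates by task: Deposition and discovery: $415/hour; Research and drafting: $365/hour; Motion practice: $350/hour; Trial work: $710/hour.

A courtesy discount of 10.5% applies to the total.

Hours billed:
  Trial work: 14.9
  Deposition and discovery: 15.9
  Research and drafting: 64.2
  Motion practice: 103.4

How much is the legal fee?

$68,736.45

Deposition and discovery: 15.9 × $415 = $6,598.50
Research and drafting: 64.2 × $365 = $23,433.00
Motion practice: 103.4 × $350 = $36,190.00
Trial work: 14.9 × $710 = $10,579.00
Subtotal: $76,800.50
Less 10.5% discount: −$8,064.05
Total: $76,800.50 − $8,064.05 = $68,736.45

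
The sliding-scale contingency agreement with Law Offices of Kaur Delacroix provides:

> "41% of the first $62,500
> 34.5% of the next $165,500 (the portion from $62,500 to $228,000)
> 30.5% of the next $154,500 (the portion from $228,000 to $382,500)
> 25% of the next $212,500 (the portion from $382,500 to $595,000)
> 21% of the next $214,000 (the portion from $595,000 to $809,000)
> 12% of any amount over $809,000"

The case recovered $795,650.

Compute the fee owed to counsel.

$225,106.50

First $62,500 at 41% = $25,625.00
Next $165,500 at 34.5% = $57,097.50
Next $154,500 at 30.5% = $47,122.50
Next $212,500 at 25% = $53,125.00
Remaining $200,650 at 21% = $42,136.50
Fee: $25,625.00 + $57,097.50 + $47,122.50 + $53,125.00 + $42,136.50 = $225,106.50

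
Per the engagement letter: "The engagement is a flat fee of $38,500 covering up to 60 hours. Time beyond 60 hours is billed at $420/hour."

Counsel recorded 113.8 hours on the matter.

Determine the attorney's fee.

$61,096.00

Flat fee: $38,500.00
Excess hours: 113.8 − 60 = 53.8
Overrun: 53.8 × $420 = $22,596.00
Total: $38,500.00 + $22,596.00 = $61,096.00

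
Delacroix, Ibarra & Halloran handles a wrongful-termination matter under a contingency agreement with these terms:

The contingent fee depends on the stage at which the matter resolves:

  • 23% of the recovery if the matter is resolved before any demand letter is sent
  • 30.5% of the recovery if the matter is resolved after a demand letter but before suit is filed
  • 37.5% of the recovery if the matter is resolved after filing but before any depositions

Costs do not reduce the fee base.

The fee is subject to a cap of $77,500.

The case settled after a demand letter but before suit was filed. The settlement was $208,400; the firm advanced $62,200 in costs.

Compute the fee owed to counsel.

$63,562.00

Fee base is the gross recovery, $208,400; costs are reimbursed separately.
The matter settled after a demand letter but before suit was filed, so the 30.5% rate applies.
$208,400 × 30.5% = $63,562.00
$63,562.00 is under the $77,500 cap.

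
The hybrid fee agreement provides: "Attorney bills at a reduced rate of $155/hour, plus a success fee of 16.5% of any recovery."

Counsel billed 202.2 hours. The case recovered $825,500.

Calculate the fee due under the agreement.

Hourly: 202.2 × $155 = $31,341.00
Success fee: 16.5% of $825,500 = $136,207.50
Total: $31,341.00 + $136,207.50 = $167,548.50

$167,548.50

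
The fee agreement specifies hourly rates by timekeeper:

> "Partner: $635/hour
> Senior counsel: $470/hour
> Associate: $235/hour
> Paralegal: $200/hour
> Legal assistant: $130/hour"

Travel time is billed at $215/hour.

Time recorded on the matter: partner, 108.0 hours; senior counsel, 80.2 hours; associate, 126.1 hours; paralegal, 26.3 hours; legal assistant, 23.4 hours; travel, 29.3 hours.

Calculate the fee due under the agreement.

$150,509.00

Partner: 108.0 × $635 = $68,580.00
Senior counsel: 80.2 × $470 = $37,694.00
Associate: 126.1 × $235 = $29,633.50
Paralegal: 26.3 × $200 = $5,260.00
Legal assistant: 23.4 × $130 = $3,042.00
Subtotal: $68,580.00 + $37,694.00 + $29,633.50 + $5,260.00 + $3,042.00 = $144,209.50
Travel: 29.3 × $215 = $6,299.50
Total: $144,209.50 + $6,299.50 = $150,509.00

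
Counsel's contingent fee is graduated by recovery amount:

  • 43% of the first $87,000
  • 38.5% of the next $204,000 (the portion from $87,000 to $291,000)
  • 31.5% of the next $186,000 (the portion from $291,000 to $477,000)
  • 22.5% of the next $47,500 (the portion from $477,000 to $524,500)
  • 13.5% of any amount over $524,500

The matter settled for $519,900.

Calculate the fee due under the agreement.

First $87,000 at 43% = $37,410.00
Next $204,000 at 38.5% = $78,540.00
Next $186,000 at 31.5% = $58,590.00
Remaining $42,900 at 22.5% = $9,652.50
Fee: $37,410.00 + $78,540.00 + $58,590.00 + $9,652.50 = $184,192.50

$184,192.50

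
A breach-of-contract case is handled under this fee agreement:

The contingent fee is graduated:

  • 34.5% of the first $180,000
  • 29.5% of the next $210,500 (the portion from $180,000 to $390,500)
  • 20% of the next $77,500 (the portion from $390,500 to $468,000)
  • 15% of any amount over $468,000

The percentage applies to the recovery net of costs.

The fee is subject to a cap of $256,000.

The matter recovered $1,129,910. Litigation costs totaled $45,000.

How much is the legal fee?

Fee base (net of costs): $1,129,910 − $45,000 = $1,084,910
First $180,000 at 34.5% = $62,100.00
Next $210,500 at 29.5% = $62,097.50
Next $77,500 at 20% = $15,500.00
Remaining $616,910 at 15% = $92,536.50
Fee: $62,100.00 + $62,097.50 + $15,500.00 + $92,536.50 = $232,234.00
$232,234.00 is under the $256,000 cap.

$232,234.00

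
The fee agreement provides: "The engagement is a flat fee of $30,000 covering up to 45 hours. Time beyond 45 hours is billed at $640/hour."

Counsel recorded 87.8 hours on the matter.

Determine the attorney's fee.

Flat fee: $30,000.00
Excess hours: 87.8 − 45 = 42.8
Overrun: 42.8 × $640 = $27,392.00
Total: $30,000.00 + $27,392.00 = $57,392.00

$57,392.00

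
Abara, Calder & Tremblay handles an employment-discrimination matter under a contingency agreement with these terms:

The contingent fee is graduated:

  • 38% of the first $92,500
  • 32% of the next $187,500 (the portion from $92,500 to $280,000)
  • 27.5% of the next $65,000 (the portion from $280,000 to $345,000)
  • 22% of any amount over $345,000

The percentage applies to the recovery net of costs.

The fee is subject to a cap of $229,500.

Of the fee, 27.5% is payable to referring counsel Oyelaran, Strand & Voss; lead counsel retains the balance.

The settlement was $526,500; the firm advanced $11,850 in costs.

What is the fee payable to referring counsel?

$41,345.70

Fee base (net of costs): $526,500 − $11,850 = $514,650
First $92,500 at 38% = $35,150.00
Next $187,500 at 32% = $60,000.00
Next $65,000 at 27.5% = $17,875.00
Remaining $169,650 at 22% = $37,323.00
Fee: $35,150.00 + $60,000.00 + $17,875.00 + $37,323.00 = $150,348.00
$150,348.00 is under the $229,500 cap.
Referral share: 27.5% of $150,348.00 = $41,345.70; lead counsel retains $150,348.00 − $41,345.70 = $109,002.30.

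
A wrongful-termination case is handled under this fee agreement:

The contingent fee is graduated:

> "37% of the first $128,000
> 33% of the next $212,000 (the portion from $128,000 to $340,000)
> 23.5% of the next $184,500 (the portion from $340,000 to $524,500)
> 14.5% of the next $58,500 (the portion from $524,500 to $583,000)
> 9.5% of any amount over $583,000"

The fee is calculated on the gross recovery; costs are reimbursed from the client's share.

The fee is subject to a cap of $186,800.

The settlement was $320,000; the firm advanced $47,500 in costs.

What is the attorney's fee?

$110,720.00

Fee base is the gross recovery, $320,000; costs are reimbursed separately.
First $128,000 at 37% = $47,360.00
Remaining $192,000 at 33% = $63,360.00
Fee: $47,360.00 + $63,360.00 = $110,720.00
$110,720.00 is under the $186,800 cap.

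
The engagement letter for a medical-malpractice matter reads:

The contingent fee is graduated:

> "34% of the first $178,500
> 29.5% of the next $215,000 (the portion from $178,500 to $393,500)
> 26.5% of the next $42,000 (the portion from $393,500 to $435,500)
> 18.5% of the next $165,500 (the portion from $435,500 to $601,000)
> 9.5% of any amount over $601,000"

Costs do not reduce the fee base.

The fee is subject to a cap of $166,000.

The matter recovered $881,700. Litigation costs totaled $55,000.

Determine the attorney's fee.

Fee base is the gross recovery, $881,700; costs are reimbursed separately.
First $178,500 at 34% = $60,690.00
Next $215,000 at 29.5% = $63,425.00
Next $42,000 at 26.5% = $11,130.00
Next $165,500 at 18.5% = $30,617.50
Remaining $280,700 at 9.5% = $26,666.50
Fee: $60,690.00 + $63,425.00 + $11,130.00 + $30,617.50 + $26,666.50 = $192,529.00
$192,529.00 exceeds the $166,000 cap, so the fee is capped at $166,000.00.

$166,000.00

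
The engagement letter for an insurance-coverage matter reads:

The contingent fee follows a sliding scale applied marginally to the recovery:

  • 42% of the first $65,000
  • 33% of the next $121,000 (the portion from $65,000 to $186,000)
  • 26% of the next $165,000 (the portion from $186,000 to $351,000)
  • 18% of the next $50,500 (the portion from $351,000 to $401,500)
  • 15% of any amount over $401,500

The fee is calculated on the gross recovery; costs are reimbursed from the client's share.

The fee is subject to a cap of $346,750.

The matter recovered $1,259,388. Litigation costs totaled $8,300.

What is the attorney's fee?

Fee base is the gross recovery, $1,259,388; costs are reimbursed separately.
First $65,000 at 42% = $27,300.00
Next $121,000 at 33% = $39,930.00
Next $165,000 at 26% = $42,900.00
Next $50,500 at 18% = $9,090.00
Remaining $857,888 at 15% = $128,683.20
Fee: $27,300.00 + $39,930.00 + $42,900.00 + $9,090.00 + $128,683.20 = $247,903.20
$247,903.20 is under the $346,750 cap.

$247,903.20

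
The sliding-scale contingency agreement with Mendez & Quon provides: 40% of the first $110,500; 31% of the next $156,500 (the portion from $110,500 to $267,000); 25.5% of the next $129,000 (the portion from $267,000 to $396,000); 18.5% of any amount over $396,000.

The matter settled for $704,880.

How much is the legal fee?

First $110,500 at 40% = $44,200.00
Next $156,500 at 31% = $48,515.00
Next $129,000 at 25.5% = $32,895.00
Remaining $308,880 at 18.5% = $57,142.80
Fee: $44,200.00 + $48,515.00 + $32,895.00 + $57,142.80 = $182,752.80

$182,752.80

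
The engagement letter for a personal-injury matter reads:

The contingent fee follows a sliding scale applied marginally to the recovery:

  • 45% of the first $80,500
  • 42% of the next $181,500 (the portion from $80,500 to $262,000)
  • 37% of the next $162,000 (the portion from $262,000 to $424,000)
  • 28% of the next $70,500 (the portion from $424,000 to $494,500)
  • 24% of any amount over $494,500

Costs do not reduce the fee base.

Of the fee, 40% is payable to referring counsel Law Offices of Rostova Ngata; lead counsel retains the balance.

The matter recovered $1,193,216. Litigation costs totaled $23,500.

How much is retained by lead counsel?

$215,896.10

Fee base is the gross recovery, $1,193,216; costs are reimbursed separately.
First $80,500 at 45% = $36,225.00
Next $181,500 at 42% = $76,230.00
Next $162,000 at 37% = $59,940.00
Next $70,500 at 28% = $19,740.00
Remaining $698,716 at 24% = $167,691.84
Fee: $36,225.00 + $76,230.00 + $59,940.00 + $19,740.00 + $167,691.84 = $359,826.84
Referral share: 40% of $359,826.84 = $143,930.74; lead counsel retains $359,826.84 − $143,930.74 = $215,896.10.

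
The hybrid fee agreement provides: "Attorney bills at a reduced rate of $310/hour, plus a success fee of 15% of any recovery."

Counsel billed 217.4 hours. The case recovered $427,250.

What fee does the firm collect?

Hourly: 217.4 × $310 = $67,394.00
Success fee: 15% of $427,250 = $64,087.50
Total: $67,394.00 + $64,087.50 = $131,481.50

$131,481.50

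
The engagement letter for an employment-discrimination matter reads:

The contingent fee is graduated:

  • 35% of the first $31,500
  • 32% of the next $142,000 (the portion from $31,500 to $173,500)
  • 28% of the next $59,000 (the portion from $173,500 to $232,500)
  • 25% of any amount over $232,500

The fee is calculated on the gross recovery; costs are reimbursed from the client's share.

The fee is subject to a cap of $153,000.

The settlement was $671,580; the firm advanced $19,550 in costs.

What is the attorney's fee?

$153,000.00

Fee base is the gross recovery, $671,580; costs are reimbursed separately.
First $31,500 at 35% = $11,025.00
Next $142,000 at 32% = $45,440.00
Next $59,000 at 28% = $16,520.00
Remaining $439,080 at 25% = $109,770.00
Fee: $11,025.00 + $45,440.00 + $16,520.00 + $109,770.00 = $182,755.00
$182,755.00 exceeds the $153,000 cap, so the fee is capped at $153,000.00.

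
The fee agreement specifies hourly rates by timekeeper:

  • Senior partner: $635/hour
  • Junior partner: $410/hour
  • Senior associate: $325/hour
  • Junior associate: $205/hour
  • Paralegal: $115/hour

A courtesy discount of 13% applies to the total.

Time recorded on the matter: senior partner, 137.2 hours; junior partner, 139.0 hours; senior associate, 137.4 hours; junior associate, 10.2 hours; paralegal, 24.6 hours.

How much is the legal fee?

Senior partner: 137.2 × $635 = $87,122.00
Junior partner: 139.0 × $410 = $56,990.00
Senior associate: 137.4 × $325 = $44,655.00
Junior associate: 10.2 × $205 = $2,091.00
Paralegal: 24.6 × $115 = $2,829.00
Subtotal: $193,687.00
Less 13% discount: −$25,179.31
Total: $193,687.00 − $25,179.31 = $168,507.69

$168,507.69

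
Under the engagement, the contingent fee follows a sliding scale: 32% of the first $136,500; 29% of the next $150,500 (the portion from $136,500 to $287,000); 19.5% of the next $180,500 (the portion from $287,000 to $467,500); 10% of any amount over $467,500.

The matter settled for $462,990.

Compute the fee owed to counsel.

First $136,500 at 32% = $43,680.00
Next $150,500 at 29% = $43,645.00
Remaining $175,990 at 19.5% = $34,318.05
Fee: $43,680.00 + $43,645.00 + $34,318.05 = $121,643.05

$121,643.05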